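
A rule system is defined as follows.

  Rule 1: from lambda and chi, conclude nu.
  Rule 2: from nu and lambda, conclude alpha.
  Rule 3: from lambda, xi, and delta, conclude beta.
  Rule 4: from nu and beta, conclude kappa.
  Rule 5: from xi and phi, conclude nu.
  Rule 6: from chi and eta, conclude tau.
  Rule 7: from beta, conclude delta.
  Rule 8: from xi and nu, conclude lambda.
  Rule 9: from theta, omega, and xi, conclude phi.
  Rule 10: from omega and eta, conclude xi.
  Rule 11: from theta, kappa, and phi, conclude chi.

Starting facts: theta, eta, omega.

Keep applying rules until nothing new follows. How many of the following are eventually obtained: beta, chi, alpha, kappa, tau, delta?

1

From omega and eta, Rule 10 gives xi.
From theta, omega, and xi, Rule 9 gives phi.
From xi and phi, Rule 5 gives nu.
From xi and nu, Rule 8 gives lambda.
nu and lambda hold, so alpha follows (Rule 2).
beta would need lambda, xi, and delta (Rule 3), but delta is never established.
chi would need theta, kappa, and phi (Rule 11), but kappa is never established.
alpha: reached.
kappa would need nu and beta (Rule 4), but beta is never established.
tau would need chi and eta (Rule 6), but chi is never established.
delta would need beta (Rule 7), but beta is never established.
Reached: alpha — 1 of the 6.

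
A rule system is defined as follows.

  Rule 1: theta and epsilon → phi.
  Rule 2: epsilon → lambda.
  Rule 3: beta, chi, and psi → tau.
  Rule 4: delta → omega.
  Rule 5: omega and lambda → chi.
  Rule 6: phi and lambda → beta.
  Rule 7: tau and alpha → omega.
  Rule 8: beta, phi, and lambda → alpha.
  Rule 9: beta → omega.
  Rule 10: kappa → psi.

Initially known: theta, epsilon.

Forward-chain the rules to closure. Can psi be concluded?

psi would need kappa (Rule 10), but kappa is never established.

No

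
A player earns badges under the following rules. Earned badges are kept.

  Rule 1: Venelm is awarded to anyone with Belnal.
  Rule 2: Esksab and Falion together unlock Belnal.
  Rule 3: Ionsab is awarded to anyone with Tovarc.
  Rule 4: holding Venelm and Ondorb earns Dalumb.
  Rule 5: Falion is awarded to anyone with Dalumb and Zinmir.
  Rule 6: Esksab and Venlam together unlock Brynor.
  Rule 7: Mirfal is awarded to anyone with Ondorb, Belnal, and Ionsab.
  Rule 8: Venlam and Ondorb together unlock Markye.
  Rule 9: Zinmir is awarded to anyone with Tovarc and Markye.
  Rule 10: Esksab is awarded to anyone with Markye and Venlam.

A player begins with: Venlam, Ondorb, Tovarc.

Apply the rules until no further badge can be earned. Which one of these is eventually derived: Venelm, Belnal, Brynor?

Brynor

With Venlam and Ondorb, Markye is earned (Rule 8).
With Markye and Venlam, Esksab is earned (Rule 10).
With Esksab and Venlam, Brynor is earned (Rule 6).
Venelm would need Belnal (Rule 1), but Belnal is never earned. Belnal would need Esksab and Falion (Rule 2), but Falion is never earned.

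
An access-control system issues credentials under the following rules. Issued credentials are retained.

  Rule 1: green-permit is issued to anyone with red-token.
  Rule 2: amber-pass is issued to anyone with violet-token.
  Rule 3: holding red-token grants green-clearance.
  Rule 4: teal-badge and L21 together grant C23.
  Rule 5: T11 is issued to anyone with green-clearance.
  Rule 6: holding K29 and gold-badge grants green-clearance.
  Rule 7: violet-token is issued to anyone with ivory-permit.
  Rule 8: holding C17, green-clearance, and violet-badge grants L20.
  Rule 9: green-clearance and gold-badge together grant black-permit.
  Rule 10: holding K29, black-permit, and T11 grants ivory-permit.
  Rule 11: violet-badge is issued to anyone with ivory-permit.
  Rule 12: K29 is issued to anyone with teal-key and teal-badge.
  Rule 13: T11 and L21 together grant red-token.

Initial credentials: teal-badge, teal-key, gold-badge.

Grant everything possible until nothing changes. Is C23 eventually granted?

C23 would need teal-badge and L21 (Rule 4), but L21 is never granted.

No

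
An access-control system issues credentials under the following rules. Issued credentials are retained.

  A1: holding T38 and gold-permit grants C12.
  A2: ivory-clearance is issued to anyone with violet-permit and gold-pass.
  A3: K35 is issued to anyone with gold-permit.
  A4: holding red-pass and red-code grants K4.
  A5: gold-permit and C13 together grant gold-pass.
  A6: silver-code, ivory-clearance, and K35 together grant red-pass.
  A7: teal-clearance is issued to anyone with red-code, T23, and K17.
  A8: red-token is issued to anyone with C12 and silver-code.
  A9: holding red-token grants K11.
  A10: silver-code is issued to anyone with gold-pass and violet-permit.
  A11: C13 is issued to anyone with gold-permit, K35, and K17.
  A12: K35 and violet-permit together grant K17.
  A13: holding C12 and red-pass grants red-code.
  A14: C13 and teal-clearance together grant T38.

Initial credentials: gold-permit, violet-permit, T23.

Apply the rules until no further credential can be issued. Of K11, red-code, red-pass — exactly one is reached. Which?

red-pass

Holding gold-permit grants K35 (A3).
Holding K35 and violet-permit grants K17 (A12).
Holding gold-permit, K35, and K17 grants C13 (A11).
Holding gold-permit and C13 grants gold-pass (A5).
Holding gold-pass and violet-permit grants silver-code (A10).
Holding violet-permit and gold-pass grants ivory-clearance (A2).
Holding silver-code, ivory-clearance, and K35 grants red-pass (A6).
K11 would need red-token (A9), but red-token is never granted. red-code would need C12 and red-pass (A13), but C12 is never granted.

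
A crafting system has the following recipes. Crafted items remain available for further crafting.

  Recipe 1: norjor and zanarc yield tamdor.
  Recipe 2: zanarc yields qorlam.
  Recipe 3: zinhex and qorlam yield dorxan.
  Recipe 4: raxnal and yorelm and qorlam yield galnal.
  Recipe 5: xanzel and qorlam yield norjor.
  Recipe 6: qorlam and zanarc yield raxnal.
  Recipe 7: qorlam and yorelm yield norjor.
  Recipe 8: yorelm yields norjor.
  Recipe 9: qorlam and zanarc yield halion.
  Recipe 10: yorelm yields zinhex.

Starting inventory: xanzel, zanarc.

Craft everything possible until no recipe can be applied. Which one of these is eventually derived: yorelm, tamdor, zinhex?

tamdor

zanarc → qorlam (Recipe 2).
Using Recipe 5, xanzel and qorlam make norjor.
Using Recipe 1, norjor and zanarc make tamdor.
No rule produces yorelm, and it is not given. zinhex would need yorelm (Recipe 10), but yorelm is never obtained.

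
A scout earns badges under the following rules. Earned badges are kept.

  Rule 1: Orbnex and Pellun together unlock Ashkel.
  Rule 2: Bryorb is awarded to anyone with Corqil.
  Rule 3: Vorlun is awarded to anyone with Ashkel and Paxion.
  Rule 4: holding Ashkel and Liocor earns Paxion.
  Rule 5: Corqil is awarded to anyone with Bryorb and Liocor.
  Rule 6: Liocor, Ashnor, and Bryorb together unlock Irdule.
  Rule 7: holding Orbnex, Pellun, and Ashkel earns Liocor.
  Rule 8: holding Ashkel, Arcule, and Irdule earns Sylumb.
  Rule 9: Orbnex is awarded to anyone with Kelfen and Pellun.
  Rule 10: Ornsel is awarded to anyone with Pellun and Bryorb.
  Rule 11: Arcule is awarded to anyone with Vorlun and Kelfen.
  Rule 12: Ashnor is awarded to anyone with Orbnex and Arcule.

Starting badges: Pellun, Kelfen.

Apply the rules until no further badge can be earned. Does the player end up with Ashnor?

Yes

With Kelfen and Pellun, Orbnex is earned (Rule 9).
With Orbnex and Pellun, Ashkel is earned (Rule 1).
With Orbnex, Pellun, and Ashkel, Liocor is earned (Rule 7).
With Ashkel and Liocor, Paxion is earned (Rule 4).
With Ashkel and Paxion, Vorlun is earned (Rule 3).
With Vorlun and Kelfen, Arcule is earned (Rule 11).
With Orbnex and Arcule, Ashnor is earned (Rule 12).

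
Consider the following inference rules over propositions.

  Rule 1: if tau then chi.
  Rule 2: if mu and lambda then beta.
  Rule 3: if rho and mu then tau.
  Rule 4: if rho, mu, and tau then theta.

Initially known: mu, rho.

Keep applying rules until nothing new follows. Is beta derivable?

No

beta would need mu and lambda (Rule 2), but lambda is never established.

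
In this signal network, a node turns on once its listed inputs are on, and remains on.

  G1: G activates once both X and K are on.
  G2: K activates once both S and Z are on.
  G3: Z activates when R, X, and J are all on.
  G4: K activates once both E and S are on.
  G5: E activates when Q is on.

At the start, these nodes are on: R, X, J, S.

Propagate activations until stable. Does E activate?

E would need Q (G5), but Q never turns on.

No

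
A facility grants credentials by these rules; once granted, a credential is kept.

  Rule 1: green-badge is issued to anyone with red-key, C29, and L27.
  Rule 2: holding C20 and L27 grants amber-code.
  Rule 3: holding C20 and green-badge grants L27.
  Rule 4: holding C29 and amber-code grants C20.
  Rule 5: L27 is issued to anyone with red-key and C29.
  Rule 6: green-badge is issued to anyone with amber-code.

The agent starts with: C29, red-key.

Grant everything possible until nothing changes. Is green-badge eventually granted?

Yes

Holding red-key and C29 grants L27 (Rule 5).
Holding red-key, C29, and L27 grants green-badge (Rule 1).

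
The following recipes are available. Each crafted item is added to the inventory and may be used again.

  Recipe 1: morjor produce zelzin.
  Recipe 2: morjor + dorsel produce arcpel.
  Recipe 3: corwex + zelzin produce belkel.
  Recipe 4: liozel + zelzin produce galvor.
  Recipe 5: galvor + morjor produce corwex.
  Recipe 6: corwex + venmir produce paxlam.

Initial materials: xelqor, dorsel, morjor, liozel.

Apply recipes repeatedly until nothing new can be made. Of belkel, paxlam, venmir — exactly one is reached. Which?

belkel

morjor → zelzin (Recipe 1).
Using Recipe 4, liozel and zelzin make galvor.
Using Recipe 5, galvor and morjor make corwex.
corwex + zelzin → belkel (Recipe 3).
No rule produces venmir, and it is not given. paxlam would need corwex and venmir (Recipe 6), but venmir is never obtained.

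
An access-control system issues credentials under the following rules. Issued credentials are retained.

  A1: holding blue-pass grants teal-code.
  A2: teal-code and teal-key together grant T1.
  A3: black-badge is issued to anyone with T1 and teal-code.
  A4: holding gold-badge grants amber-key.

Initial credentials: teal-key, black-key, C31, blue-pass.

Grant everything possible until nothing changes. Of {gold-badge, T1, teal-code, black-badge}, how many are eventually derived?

3

Holding blue-pass grants teal-code (A1).
Holding teal-code and teal-key grants T1 (A2).
Holding T1 and teal-code grants black-badge (A3).
No rule produces gold-badge, and it is not given.
T1: reached.
teal-code: reached.
black-badge: reached.
Reached: T1, teal-code, and black-badge — 3 of the 4.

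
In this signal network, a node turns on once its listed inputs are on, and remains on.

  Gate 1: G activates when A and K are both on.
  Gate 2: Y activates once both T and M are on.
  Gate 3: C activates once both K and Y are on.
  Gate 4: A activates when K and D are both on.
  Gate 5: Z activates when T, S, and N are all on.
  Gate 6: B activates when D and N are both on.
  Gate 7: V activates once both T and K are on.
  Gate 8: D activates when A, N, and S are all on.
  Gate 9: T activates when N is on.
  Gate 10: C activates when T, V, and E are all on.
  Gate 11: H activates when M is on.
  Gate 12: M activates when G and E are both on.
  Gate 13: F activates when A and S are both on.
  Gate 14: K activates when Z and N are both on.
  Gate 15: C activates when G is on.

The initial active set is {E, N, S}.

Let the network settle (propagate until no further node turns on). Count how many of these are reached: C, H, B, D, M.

1

N is on, so T activates (Gate 9).
T, S, and N are on, so Z activates (Gate 5).
Gate 14: Z and N on → K on.
Gate 7: T and K on → V on.
T, V, and E are on, so C activates (Gate 10).
C: reached.
H would need M (Gate 11), but M never turns on.
B would need D and N (Gate 6), but D never turns on.
D would need A, N, and S (Gate 8), but A never turns on.
M would need G and E (Gate 12), but G never turns on.
Reached: C — 1 of the 5.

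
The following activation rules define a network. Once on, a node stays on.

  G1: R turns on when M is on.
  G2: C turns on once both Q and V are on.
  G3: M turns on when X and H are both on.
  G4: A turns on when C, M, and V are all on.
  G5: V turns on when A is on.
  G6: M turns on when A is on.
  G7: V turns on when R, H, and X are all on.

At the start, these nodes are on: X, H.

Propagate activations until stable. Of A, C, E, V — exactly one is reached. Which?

V

G3: X and H on → M on.
M is on, so R turns on (G1).
G7: R, H, and X on → V on.
No rule produces E, and it is not given. C would need Q and V (G2), but Q never turns on. A would need C, M, and V (G4), but C never turns on.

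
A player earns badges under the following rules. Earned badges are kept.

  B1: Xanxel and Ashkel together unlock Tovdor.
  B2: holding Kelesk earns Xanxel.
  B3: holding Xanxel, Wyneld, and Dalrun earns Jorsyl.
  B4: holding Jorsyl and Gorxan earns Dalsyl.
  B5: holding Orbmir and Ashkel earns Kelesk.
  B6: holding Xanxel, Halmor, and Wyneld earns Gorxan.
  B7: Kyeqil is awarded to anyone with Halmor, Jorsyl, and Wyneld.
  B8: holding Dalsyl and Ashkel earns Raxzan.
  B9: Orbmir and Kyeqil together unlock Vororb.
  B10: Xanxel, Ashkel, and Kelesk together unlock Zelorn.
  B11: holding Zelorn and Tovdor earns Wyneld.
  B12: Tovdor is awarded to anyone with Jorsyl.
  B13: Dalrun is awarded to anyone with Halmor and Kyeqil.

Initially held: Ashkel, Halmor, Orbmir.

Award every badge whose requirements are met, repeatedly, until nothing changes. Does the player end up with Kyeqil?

Kyeqil would need Halmor, Jorsyl, and Wyneld (B7), but Jorsyl is never earned.

No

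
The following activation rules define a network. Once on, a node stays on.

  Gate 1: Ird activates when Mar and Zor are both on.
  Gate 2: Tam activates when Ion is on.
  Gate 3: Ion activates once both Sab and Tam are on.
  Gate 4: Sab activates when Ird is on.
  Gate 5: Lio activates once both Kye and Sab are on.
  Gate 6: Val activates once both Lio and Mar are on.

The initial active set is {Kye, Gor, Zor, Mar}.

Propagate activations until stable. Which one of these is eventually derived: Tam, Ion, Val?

Mar and Zor are on, so Ird activates (Gate 1).
Gate 4: Ird on → Sab on.
Kye and Sab are on, so Lio activates (Gate 5).
Lio and Mar are on, so Val activates (Gate 6).
Tam would need Ion (Gate 2), but Ion never turns on. Ion would need Sab and Tam (Gate 3), but Tam never turns on.

Val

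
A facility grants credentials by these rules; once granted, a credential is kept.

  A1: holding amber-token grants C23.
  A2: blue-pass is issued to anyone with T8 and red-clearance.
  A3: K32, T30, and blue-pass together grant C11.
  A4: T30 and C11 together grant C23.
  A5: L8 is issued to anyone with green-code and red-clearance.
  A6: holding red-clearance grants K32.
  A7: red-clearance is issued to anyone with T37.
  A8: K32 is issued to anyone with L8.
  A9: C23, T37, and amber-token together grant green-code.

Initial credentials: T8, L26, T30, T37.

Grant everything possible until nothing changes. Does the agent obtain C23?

Yes

Holding T37 grants red-clearance (A7).
Holding red-clearance grants K32 (A6).
Holding T8 and red-clearance grants blue-pass (A2).
Holding K32, T30, and blue-pass grants C11 (A3).
Holding T30 and C11 grants C23 (A4).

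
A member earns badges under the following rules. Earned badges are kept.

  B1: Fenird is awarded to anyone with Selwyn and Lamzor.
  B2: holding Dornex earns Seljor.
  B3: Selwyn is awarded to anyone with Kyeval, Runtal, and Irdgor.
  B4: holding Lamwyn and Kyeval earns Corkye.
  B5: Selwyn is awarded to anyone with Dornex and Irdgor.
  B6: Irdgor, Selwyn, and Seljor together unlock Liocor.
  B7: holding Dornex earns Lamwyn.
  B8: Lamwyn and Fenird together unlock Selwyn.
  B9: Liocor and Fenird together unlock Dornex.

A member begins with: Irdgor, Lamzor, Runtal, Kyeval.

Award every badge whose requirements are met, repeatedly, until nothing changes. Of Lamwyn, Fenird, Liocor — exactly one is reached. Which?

With Kyeval, Runtal, and Irdgor, Selwyn is earned (B3).
With Selwyn and Lamzor, Fenird is earned (B1).
Liocor would need Irdgor, Selwyn, and Seljor (B6), but Seljor is never earned. Lamwyn would need Dornex (B7), but Dornex is never earned.

Fenird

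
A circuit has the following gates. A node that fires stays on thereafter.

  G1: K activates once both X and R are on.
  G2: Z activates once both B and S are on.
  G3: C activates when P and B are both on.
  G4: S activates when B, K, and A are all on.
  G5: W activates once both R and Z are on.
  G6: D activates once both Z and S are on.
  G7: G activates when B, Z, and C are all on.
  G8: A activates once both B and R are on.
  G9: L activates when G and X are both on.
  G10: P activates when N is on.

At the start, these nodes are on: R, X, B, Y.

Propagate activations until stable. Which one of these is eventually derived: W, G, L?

B and R are on, so A activates (G8).
X and R are on, so K activates (G1).
G4: B, K, and A on → S on.
B and S are on, so Z activates (G2).
R and Z are on, so W activates (G5).
L would need G and X (G9), but G never turns on. G would need B, Z, and C (G7), but C never turns on.

W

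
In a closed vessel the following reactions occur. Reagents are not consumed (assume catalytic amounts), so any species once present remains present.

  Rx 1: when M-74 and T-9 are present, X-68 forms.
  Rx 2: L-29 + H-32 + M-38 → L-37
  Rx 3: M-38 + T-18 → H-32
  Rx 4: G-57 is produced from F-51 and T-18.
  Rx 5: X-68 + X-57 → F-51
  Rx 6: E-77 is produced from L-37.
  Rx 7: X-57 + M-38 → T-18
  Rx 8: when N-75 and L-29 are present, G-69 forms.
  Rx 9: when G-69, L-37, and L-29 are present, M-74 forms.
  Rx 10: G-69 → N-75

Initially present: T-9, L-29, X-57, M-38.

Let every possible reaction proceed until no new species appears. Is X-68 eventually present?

No

X-68 would need M-74 and T-9 (Rx 1), but M-74 never forms.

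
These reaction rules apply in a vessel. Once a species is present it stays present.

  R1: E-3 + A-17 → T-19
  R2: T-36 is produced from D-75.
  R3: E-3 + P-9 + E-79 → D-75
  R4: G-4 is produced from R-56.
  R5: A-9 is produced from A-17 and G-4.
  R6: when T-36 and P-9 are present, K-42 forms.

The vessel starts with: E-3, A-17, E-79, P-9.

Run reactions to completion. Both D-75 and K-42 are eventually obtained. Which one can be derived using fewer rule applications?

D-75

D-75: E-3, P-9, and E-79 present → D-75 forms (R3). [1 rule application]
K-42: E-3, P-9, and E-79 present → D-75 forms (R3). D-75 present → T-36 forms (R2). T-36 and P-9 present → K-42 forms (R6). [3 rule applications]
D-75 needs fewer.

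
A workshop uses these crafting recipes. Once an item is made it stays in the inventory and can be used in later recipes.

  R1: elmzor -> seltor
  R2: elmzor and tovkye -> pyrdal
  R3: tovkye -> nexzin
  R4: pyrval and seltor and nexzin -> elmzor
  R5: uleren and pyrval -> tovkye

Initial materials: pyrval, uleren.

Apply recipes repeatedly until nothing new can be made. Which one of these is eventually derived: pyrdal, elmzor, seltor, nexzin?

Using R5, uleren and pyrval make tovkye.
Using R3, tovkye makes nexzin.
pyrdal would need elmzor and tovkye (R2), but elmzor is never obtained. seltor would need elmzor (R1), but elmzor is never obtained. elmzor would need pyrval, seltor, and nexzin (R4), but seltor is never obtained.

nexzin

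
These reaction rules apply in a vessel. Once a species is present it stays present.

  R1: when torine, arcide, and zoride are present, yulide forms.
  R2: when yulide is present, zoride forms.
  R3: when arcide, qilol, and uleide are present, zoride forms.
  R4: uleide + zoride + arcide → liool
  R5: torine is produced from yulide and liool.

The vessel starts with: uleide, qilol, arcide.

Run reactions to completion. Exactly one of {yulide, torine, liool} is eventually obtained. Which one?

arcide, qilol, and uleide present → zoride forms (R3).
uleide, zoride, and arcide present → liool forms (R4).
torine would need yulide and liool (R5), but yulide never forms. yulide would need torine, arcide, and zoride (R1), but torine never forms.

liool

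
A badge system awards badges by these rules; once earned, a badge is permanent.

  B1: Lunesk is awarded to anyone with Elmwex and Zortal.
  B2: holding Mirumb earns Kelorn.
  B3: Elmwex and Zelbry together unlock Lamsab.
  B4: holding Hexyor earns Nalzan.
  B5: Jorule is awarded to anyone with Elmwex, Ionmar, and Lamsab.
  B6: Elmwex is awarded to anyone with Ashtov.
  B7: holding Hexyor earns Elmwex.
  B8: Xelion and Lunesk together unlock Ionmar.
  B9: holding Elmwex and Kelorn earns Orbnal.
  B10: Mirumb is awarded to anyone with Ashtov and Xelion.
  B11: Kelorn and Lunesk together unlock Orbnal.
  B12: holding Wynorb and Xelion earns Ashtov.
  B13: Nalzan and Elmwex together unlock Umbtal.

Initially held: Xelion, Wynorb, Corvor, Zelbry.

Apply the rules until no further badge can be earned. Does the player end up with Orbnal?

Yes

With Wynorb and Xelion, Ashtov is earned (B12).
With Ashtov and Xelion, Mirumb is earned (B10).
With Ashtov, Elmwex is earned (B6).
With Mirumb, Kelorn is earned (B2).
With Elmwex and Kelorn, Orbnal is earned (B9).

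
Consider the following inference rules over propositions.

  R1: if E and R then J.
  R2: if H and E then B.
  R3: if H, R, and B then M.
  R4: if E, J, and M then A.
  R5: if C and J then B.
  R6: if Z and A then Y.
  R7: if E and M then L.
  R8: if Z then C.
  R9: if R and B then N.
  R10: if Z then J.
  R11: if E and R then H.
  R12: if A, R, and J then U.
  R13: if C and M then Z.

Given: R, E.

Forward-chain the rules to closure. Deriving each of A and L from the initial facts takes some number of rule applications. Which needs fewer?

L

L: E and R hold, so H follows (R11). H and E hold, so B follows (R2). H, R, and B hold, so M follows (R3). E and M hold, so L follows (R7). [4 rule applications]
A: From E and R, R11 gives H. From E and R, R1 gives J. From H and E, R2 gives B. H, R, and B hold, so M follows (R3). E, J, and M hold, so A follows (R4). [5 rule applications]
L needs fewer.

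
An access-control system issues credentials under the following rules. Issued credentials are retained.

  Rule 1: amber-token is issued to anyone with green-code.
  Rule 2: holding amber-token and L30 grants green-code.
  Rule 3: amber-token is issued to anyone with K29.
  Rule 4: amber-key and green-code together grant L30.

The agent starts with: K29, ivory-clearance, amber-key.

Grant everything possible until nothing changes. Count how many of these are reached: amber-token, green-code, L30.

Holding K29 grants amber-token (Rule 3).
amber-token: reached.
green-code would need amber-token and L30 (Rule 2), but L30 is never granted.
L30 would need amber-key and green-code (Rule 4), but green-code is never granted.
Reached: amber-token — 1 of the 3.

1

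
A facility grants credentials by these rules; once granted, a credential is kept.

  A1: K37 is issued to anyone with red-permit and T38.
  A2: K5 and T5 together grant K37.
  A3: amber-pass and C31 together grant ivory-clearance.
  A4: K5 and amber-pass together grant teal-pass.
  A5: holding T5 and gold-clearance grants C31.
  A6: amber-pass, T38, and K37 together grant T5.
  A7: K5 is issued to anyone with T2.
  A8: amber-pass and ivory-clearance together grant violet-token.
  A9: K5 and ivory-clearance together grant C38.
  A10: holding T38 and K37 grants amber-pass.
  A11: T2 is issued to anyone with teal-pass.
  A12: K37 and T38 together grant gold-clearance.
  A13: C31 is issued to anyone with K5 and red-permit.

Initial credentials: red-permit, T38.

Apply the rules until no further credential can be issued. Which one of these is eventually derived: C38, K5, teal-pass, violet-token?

Holding red-permit and T38 grants K37 (A1).
Holding T38 and K37 grants amber-pass (A10).
Holding K37 and T38 grants gold-clearance (A12).
Holding amber-pass, T38, and K37 grants T5 (A6).
Holding T5 and gold-clearance grants C31 (A5).
Holding amber-pass and C31 grants ivory-clearance (A3).
Holding amber-pass and ivory-clearance grants violet-token (A8).
teal-pass would need K5 and amber-pass (A4), but K5 is never granted. K5 would need T2 (A7), but T2 is never granted. C38 would need K5 and ivory-clearance (A9), but K5 is never granted.

violet-token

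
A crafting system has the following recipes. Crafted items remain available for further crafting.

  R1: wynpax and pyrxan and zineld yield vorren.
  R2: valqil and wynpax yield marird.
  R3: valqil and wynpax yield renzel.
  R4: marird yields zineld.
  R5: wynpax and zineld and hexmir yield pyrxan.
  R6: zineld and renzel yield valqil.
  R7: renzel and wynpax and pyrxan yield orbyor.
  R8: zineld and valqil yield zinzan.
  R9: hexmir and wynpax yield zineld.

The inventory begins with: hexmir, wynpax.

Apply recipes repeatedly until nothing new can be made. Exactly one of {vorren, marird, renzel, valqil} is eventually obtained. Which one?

vorren

Using R9, hexmir and wynpax make zineld.
wynpax and zineld and hexmir → pyrxan (R5).
Using R1, wynpax, pyrxan, and zineld make vorren.
renzel would need valqil and wynpax (R3), but valqil is never obtained. marird would need valqil and wynpax (R2), but valqil is never obtained. valqil would need zineld and renzel (R6), but renzel is never obtained.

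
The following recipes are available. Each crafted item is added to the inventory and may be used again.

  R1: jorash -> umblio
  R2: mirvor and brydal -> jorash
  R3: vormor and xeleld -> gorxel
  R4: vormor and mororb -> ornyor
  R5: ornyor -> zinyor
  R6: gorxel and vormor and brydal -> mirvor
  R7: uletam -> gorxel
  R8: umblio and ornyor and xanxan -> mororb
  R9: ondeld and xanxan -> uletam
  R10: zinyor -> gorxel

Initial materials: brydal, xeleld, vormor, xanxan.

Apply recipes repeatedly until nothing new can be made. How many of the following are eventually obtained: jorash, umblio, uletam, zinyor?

2

Using R3, vormor and xeleld make gorxel.
gorxel and vormor and brydal -> mirvor (R6).
Using R2, mirvor and brydal make jorash.
Using R1, jorash makes umblio.
jorash: reached.
umblio: reached.
uletam would need ondeld and xanxan (R9), but ondeld is never obtained.
zinyor would need ornyor (R5), but ornyor is never obtained.
Reached: jorash and umblio — 2 of the 4.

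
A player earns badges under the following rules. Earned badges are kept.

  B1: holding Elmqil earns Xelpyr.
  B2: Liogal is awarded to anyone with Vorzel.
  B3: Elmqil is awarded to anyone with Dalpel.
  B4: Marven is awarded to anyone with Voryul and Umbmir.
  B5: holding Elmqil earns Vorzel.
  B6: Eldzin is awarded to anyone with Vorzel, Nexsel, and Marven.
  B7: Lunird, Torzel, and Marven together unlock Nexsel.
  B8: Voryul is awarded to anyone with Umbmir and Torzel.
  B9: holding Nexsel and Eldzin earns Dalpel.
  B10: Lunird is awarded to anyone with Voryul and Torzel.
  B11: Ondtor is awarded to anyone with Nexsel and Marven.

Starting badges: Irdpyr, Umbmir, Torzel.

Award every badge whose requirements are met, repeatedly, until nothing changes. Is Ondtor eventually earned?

With Umbmir and Torzel, Voryul is earned (B8).
With Voryul and Torzel, Lunird is earned (B10).
With Voryul and Umbmir, Marven is earned (B4).
With Lunird, Torzel, and Marven, Nexsel is earned (B7).
With Nexsel and Marven, Ondtor is earned (B11).

Yes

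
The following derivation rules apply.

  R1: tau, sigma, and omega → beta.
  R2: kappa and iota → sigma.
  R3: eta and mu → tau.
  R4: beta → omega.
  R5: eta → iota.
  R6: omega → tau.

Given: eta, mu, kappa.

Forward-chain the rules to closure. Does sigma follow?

Yes

eta holds, so iota follows (R5).
kappa and iota hold, so sigma follows (R2).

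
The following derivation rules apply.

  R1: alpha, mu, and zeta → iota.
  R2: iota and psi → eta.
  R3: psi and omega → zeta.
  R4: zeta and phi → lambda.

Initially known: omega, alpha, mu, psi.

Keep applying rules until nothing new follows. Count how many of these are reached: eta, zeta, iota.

psi and omega hold, so zeta follows (R3).
alpha, mu, and zeta hold, so iota follows (R1).
From iota and psi, R2 gives eta.
eta: reached.
zeta: reached.
iota: reached.
All 3 are reached.

3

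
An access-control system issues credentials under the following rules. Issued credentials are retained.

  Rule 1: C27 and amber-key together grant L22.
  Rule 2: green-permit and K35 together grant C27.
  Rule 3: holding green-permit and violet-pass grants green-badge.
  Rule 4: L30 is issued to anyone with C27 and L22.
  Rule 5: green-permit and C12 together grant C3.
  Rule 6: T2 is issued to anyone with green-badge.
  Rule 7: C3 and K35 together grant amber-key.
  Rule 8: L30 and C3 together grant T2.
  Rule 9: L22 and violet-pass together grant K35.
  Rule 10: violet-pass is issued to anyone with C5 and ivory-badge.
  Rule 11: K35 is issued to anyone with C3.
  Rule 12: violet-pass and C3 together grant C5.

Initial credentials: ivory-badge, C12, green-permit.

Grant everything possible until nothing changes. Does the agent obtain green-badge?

green-badge would need green-permit and violet-pass (Rule 3), but violet-pass is never granted.

No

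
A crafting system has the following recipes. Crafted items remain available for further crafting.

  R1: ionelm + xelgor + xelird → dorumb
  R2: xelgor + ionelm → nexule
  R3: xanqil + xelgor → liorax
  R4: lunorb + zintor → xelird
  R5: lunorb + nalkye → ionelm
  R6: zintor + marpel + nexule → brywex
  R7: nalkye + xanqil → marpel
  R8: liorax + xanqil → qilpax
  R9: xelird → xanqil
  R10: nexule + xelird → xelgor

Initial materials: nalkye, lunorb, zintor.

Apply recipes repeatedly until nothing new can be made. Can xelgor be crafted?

xelgor would need nexule and xelird (R10), but nexule is never obtained.

No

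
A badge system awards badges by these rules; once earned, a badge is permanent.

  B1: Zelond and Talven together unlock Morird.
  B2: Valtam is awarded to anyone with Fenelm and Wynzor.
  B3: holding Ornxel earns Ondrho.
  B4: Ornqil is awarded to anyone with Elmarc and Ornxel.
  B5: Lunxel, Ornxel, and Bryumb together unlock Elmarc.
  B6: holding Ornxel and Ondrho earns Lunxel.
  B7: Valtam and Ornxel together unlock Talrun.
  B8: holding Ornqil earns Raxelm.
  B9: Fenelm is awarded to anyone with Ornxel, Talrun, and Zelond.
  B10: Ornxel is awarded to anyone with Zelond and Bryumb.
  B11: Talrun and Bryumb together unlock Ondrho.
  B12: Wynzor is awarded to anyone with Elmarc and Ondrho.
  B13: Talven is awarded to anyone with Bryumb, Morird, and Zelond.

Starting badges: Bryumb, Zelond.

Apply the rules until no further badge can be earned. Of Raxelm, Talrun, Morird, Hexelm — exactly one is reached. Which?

Raxelm

With Zelond and Bryumb, Ornxel is earned (B10).
With Ornxel, Ondrho is earned (B3).
With Ornxel and Ondrho, Lunxel is earned (B6).
With Lunxel, Ornxel, and Bryumb, Elmarc is earned (B5).
With Elmarc and Ornxel, Ornqil is earned (B4).
With Ornqil, Raxelm is earned (B8).
Talrun would need Valtam and Ornxel (B7), but Valtam is never earned. Morird would need Zelond and Talven (B1), but Talven is never earned. No rule produces Hexelm, and it is not given.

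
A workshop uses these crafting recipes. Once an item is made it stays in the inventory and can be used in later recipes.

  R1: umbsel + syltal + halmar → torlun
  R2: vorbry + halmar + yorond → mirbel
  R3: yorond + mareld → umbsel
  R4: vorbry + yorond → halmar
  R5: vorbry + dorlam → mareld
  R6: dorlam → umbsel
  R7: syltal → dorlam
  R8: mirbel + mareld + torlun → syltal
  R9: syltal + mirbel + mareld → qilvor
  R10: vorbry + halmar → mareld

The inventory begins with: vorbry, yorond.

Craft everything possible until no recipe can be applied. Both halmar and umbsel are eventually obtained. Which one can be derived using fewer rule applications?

halmar

halmar: vorbry + yorond → halmar (R4). [1 rule application]
umbsel: Using R4, vorbry and yorond make halmar. Using R10, vorbry and halmar make mareld. yorond + mareld → umbsel (R3). [3 rule applications]
halmar needs fewer.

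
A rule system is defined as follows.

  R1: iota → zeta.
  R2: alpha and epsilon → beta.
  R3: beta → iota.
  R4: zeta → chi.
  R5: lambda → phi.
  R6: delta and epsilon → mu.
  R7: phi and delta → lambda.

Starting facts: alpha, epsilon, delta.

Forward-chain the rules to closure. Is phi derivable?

No

phi would need lambda (R5), but lambda is never established.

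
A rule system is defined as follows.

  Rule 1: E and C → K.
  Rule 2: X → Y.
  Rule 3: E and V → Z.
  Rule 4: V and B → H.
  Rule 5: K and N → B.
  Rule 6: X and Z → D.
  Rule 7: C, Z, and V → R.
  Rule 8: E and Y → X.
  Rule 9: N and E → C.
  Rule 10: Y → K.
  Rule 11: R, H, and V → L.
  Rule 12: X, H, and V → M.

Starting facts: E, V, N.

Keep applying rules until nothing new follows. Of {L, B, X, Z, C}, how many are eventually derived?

4

From N and E, Rule 9 gives C.
From E and V, Rule 3 gives Z.
From C, Z, and V, Rule 7 gives R.
From E and C, Rule 1 gives K.
K and N hold, so B follows (Rule 5).
V and B hold, so H follows (Rule 4).
R, H, and V hold, so L follows (Rule 11).
L: reached.
B: reached.
X would need E and Y (Rule 8), but Y is never established.
Z: reached.
C: reached.
Reached: L, B, Z, and C — 4 of the 5.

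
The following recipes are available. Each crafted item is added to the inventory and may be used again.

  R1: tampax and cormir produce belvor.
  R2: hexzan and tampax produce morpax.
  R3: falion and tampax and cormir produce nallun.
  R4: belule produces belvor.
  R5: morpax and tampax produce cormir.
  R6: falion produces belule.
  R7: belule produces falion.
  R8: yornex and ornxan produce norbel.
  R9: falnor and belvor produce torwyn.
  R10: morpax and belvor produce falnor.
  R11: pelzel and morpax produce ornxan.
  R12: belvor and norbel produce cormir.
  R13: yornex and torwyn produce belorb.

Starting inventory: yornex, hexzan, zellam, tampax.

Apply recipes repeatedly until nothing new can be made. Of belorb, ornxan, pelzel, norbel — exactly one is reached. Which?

belorb

Using R2, hexzan and tampax make morpax.
morpax and tampax → cormir (R5).
Using R1, tampax and cormir make belvor.
Using R10, morpax and belvor make falnor.
falnor and belvor → torwyn (R9).
yornex and torwyn → belorb (R13).
norbel would need yornex and ornxan (R8), but ornxan is never obtained. No rule produces pelzel, and it is not given. ornxan would need pelzel and morpax (R11), but pelzel is never obtained.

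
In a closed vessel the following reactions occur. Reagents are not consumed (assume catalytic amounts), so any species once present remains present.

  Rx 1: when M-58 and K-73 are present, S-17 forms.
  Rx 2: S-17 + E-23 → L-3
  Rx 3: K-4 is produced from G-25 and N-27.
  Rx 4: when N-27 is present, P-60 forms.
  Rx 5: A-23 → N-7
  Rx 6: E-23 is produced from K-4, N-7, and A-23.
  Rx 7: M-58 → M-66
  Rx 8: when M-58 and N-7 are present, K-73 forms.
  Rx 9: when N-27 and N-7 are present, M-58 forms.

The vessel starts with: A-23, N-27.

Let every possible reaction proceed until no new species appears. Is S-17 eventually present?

A-23 present → N-7 forms (Rx 5).
N-27 and N-7 present → M-58 forms (Rx 9).
M-58 and N-7 present → K-73 forms (Rx 8).
M-58 and K-73 present → S-17 forms (Rx 1).

Yes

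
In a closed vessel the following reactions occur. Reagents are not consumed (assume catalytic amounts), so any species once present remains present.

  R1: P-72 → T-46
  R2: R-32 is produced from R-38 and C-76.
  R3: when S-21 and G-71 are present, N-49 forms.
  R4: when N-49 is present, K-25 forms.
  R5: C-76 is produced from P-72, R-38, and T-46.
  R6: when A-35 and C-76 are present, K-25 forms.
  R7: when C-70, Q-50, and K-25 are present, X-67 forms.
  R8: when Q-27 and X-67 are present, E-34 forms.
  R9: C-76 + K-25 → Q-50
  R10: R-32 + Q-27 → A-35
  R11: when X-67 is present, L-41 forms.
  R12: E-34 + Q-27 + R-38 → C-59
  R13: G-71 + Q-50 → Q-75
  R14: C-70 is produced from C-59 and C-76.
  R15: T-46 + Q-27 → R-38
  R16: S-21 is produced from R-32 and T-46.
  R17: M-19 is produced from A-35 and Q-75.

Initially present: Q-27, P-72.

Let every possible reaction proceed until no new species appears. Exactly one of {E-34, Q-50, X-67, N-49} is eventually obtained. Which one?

Q-50

P-72 present → T-46 forms (R1).
T-46 and Q-27 present → R-38 forms (R15).
P-72, R-38, and T-46 present → C-76 forms (R5).
R-38 and C-76 present → R-32 forms (R2).
R-32 and Q-27 present → A-35 forms (R10).
A-35 and C-76 present → K-25 forms (R6).
C-76 and K-25 present → Q-50 forms (R9).
X-67 would need C-70, Q-50, and K-25 (R7), but C-70 never forms. E-34 would need Q-27 and X-67 (R8), but X-67 never forms. N-49 would need S-21 and G-71 (R3), but G-71 never forms.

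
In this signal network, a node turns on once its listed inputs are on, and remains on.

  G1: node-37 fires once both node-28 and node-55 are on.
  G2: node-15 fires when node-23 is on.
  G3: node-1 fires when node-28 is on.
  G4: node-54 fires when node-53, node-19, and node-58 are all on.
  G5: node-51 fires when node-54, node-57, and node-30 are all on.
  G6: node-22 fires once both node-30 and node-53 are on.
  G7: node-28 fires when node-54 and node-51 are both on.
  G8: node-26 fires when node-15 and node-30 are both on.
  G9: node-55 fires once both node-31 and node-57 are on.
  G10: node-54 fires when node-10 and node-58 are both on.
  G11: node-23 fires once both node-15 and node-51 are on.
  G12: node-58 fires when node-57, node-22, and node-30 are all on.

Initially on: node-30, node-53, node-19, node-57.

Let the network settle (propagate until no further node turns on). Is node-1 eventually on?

node-30 and node-53 are on, so node-22 fires (G6).
G12: node-57, node-22, and node-30 on → node-58 on.
node-53, node-19, and node-58 are on, so node-54 fires (G4).
node-54, node-57, and node-30 are on, so node-51 fires (G5).
G7: node-54 and node-51 on → node-28 on.
node-28 is on, so node-1 fires (G3).

Yes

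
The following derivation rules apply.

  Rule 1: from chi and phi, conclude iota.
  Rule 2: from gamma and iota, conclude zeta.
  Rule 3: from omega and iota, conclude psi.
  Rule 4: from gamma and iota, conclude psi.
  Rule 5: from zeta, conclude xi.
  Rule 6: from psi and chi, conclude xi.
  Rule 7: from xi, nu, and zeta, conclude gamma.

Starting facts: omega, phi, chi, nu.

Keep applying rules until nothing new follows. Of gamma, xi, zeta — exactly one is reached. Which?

xi

From chi and phi, Rule 1 gives iota.
From omega and iota, Rule 3 gives psi.
psi and chi hold, so xi follows (Rule 6).
gamma would need xi, nu, and zeta (Rule 7), but zeta is never established. zeta would need gamma and iota (Rule 2), but gamma is never established.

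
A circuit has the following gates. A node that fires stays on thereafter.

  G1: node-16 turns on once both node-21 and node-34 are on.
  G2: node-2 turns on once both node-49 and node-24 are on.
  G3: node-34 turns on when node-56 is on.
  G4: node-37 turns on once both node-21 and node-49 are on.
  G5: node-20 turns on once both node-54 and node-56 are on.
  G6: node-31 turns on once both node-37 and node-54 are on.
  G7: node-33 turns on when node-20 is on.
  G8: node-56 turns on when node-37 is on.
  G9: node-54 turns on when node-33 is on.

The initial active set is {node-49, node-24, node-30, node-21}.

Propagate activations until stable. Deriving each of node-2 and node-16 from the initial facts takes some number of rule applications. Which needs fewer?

node-2: node-49 and node-24 are on, so node-2 turns on (G2). [1 rule application]
node-16: G4: node-21 and node-49 on → node-37 on. G8: node-37 on → node-56 on. G3: node-56 on → node-34 on. G1: node-21 and node-34 on → node-16 on. [4 rule applications]
node-2 needs fewer.

node-2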